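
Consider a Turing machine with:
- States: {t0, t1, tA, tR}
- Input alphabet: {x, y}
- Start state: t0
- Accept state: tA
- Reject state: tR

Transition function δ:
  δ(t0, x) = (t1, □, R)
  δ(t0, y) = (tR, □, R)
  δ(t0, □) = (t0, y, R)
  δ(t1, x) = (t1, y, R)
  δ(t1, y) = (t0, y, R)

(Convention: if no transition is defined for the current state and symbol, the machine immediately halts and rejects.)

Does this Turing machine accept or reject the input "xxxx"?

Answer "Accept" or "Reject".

Execution trace:
Initial: [t0]xxxx
Step 1: δ(t0, x) = (t1, □, R) → □[t1]xxx
Step 2: δ(t1, x) = (t1, y, R) → □y[t1]xx
Step 3: δ(t1, x) = (t1, y, R) → □yy[t1]x
Step 4: δ(t1, x) = (t1, y, R) → □yyy[t1]□

No transition is defined for δ(t1, □). By convention the machine halts and rejects.

Answer: Reject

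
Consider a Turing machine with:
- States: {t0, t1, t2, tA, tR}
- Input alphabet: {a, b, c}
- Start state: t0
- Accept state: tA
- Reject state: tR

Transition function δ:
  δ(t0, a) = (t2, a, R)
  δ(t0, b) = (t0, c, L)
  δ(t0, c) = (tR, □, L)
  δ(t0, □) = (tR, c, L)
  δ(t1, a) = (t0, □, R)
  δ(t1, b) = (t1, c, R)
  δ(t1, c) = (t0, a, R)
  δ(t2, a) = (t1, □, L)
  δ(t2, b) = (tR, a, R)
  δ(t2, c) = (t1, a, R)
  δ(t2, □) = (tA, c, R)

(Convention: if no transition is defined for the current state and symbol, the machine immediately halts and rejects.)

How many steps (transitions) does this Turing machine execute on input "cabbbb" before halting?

Execution trace:
Initial: [t0]cabbbb
Step 1: δ(t0, c) = (tR, □, L) → [tR]□□abbbb

The machine reaches the reject state tR and halts.

The machine executed 1 step before halting.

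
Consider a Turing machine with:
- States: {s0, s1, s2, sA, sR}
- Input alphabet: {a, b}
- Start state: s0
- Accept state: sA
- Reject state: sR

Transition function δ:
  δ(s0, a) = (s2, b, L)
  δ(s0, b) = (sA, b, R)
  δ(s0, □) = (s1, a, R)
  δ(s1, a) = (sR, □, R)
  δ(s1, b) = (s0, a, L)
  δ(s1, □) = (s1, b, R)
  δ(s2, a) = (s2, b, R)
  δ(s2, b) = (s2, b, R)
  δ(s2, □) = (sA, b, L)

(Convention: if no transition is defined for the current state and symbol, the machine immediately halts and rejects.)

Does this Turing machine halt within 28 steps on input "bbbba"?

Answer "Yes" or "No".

Execution trace:
Initial: [s0]bbbba
Step 1: δ(s0, b) = (sA, b, R) → b[sA]bbba

The machine reaches the accept state sA and halts.
The machine halted after 1 step (within the 28-step bound).

Answer: Yes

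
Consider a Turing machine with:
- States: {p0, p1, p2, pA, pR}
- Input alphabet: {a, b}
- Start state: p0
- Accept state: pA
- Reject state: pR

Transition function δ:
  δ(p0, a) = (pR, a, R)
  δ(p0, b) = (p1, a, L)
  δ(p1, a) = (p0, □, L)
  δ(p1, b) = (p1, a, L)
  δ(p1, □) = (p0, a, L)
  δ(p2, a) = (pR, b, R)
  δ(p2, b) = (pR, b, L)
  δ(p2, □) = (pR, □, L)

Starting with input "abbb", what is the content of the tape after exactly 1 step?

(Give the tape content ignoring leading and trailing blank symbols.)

Execution trace:
Initial: [p0]abbb
Step 1: δ(p0, a) = (pR, a, R) → a[pR]bbb

The machine reaches the reject state pR and halts.

After 1 step, the tape (ignoring leading/trailing blanks) is: abbb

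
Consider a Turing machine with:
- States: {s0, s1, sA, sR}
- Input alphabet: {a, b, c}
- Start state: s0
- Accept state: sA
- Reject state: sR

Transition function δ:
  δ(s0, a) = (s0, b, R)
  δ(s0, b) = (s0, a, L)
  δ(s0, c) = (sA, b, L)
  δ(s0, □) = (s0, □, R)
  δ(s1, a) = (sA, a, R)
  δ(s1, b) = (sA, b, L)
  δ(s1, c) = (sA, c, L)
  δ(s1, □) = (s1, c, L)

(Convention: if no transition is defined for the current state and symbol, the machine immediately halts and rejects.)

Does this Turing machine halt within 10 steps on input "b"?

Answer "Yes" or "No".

Execution trace:
Initial: [s0]b
Step 1: δ(s0, b) = (s0, a, L) → [s0]□a
Step 2: δ(s0, □) = (s0, □, R) → □[s0]a
Step 3: δ(s0, a) = (s0, b, R) → □b[s0]□
Step 4: δ(s0, □) = (s0, □, R) → □b□[s0]□
Step 5: δ(s0, □) = (s0, □, R) → □b□□[s0]□
Step 6: δ(s0, □) = (s0, □, R) → □b□□□[s0]□
Step 7: δ(s0, □) = (s0, □, R) → □b□□□□[s0]□
Step 8: δ(s0, □) = (s0, □, R) → □b□□□□□[s0]□
Step 9: δ(s0, □) = (s0, □, R) → □b□□□□□□[s0]□
Step 10: δ(s0, □) = (s0, □, R) → □b□□□□□□□[s0]□

The machine has not reached a halting state after 10 steps.
The machine did not halt within the 10-step bound.

Answer: No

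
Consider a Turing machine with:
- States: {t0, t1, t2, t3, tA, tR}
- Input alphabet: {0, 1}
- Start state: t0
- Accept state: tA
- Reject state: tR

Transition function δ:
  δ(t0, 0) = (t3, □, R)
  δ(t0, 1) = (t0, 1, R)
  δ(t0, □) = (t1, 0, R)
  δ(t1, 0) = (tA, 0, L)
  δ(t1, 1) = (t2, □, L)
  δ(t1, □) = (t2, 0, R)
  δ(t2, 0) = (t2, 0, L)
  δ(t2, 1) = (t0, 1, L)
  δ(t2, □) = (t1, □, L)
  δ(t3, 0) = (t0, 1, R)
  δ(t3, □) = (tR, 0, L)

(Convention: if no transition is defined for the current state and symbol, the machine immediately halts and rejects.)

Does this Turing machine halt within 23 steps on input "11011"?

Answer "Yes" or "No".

Execution trace:
Initial: [t0]11011
Step 1: δ(t0, 1) = (t0, 1, R) → 1[t0]1011
Step 2: δ(t0, 1) = (t0, 1, R) → 11[t0]011
Step 3: δ(t0, 0) = (t3, □, R) → 11□[t3]11

No transition is defined for δ(t3, 1). By convention the machine halts and rejects.
The machine halted after 3 steps (within the 23-step bound).

Answer: Yes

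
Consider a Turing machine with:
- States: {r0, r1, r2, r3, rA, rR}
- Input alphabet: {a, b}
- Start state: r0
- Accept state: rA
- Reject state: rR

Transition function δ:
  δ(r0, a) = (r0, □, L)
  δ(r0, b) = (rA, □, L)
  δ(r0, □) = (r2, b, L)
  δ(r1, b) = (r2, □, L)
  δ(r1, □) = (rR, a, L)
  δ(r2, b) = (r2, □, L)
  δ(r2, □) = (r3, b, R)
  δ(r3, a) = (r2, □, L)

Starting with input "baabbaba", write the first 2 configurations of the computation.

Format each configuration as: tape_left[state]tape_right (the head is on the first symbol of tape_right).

Transitions applied:
Step 1: δ(r0, b) = (rA, □, L)

The first 2 configurations are:
[r0]baabbaba ⊢ [rA]□□aabbaba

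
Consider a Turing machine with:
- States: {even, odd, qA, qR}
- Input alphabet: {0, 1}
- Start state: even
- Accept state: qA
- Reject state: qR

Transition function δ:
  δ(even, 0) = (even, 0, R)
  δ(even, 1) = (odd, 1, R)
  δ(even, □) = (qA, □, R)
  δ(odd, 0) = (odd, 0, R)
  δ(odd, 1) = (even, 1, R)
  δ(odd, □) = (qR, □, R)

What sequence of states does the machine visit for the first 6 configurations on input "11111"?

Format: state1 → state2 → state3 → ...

Execution trace:
Initial: [even]11111
Step 1: δ(even, 1) = (odd, 1, R) → 1[odd]1111
Step 2: δ(odd, 1) = (even, 1, R) → 11[even]111
Step 3: δ(even, 1) = (odd, 1, R) → 111[odd]11
Step 4: δ(odd, 1) = (even, 1, R) → 1111[even]1
Step 5: δ(even, 1) = (odd, 1, R) → 11111[odd]□

State sequence: even → odd → even → odd → even → odd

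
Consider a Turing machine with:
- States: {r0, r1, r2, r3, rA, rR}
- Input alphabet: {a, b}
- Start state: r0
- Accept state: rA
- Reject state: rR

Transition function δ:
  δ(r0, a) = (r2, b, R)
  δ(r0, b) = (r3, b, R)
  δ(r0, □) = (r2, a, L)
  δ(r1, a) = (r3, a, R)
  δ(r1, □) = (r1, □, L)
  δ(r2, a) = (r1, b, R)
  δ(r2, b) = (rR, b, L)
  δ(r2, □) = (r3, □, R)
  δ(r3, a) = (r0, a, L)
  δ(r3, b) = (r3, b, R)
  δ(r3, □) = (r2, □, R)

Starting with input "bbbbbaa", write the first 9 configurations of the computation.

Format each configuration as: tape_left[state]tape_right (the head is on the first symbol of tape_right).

Transitions applied:
Step 1: δ(r0, b) = (r3, b, R)
Step 2: δ(r3, b) = (r3, b, R)
Step 3: δ(r3, b) = (r3, b, R)
Step 4: δ(r3, b) = (r3, b, R)
Step 5: δ(r3, b) = (r3, b, R)
Step 6: δ(r3, a) = (r0, a, L)
Step 7: δ(r0, b) = (r3, b, R)
Step 8: δ(r3, a) = (r0, a, L)

The first 9 configurations are:
[r0]bbbbbaa ⊢ b[r3]bbbbaa ⊢ bb[r3]bbbaa ⊢ bbb[r3]bbaa ⊢ bbbb[r3]baa ⊢ bbbbb[r3]aa ⊢ bbbb[r0]baa ⊢ bbbbb[r3]aa ⊢ bbbb[r0]baa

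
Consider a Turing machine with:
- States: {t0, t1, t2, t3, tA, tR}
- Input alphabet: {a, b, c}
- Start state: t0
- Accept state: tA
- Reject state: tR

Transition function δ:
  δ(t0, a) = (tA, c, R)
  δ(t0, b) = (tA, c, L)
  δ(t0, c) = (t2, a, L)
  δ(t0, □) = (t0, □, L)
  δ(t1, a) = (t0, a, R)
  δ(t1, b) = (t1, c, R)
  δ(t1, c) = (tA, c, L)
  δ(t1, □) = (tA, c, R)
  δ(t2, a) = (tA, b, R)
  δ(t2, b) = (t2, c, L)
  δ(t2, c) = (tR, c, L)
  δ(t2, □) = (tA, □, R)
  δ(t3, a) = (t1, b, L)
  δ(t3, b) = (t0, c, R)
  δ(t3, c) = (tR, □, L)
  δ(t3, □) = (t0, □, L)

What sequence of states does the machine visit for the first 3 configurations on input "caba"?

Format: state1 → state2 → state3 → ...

Execution trace:
Initial: [t0]caba
Step 1: δ(t0, c) = (t2, a, L) → [t2]□aaba
Step 2: δ(t2, □) = (tA, □, R) → □[tA]aaba

The machine reaches the accept state tA and halts.

State sequence: t0 → t2 → tA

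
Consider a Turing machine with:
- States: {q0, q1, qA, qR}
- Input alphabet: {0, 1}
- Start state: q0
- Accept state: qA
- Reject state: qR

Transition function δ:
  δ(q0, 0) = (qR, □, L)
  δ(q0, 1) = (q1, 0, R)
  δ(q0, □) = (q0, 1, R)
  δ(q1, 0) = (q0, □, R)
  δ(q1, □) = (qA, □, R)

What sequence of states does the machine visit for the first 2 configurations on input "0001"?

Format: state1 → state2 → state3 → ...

Execution trace:
Initial: [q0]0001
Step 1: δ(q0, 0) = (qR, □, L) → [qR]□□001

The machine reaches the reject state qR and halts.

State sequence: q0 → qR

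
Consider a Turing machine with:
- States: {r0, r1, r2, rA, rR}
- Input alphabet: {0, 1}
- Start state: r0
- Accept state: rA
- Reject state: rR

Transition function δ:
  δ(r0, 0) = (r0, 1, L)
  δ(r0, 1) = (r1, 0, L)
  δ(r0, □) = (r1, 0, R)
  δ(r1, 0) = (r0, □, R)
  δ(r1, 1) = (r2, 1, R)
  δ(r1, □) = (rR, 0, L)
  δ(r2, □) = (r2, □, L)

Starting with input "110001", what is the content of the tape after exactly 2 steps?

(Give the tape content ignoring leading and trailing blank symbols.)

Execution trace:
Initial: [r0]110001
Step 1: δ(r0, 1) = (r1, 0, L) → [r1]□010001
Step 2: δ(r1, □) = (rR, 0, L) → [rR]□0010001

The machine reaches the reject state rR and halts.

After 2 steps, the tape (ignoring leading/trailing blanks) is: 0010001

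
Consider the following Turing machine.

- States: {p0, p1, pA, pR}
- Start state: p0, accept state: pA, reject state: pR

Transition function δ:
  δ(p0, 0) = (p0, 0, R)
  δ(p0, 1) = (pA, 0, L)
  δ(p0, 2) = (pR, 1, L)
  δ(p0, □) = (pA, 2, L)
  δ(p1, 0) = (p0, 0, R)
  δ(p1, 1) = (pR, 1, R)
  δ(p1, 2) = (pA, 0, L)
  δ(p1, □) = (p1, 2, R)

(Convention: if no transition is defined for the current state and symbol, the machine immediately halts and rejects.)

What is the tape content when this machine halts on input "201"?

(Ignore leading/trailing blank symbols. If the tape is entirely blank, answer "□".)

Execution trace:
Initial: [p0]201
Step 1: δ(p0, 2) = (pR, 1, L) → [pR]□101

The machine reaches the reject state pR and halts.

Final tape (ignoring leading/trailing blanks): 101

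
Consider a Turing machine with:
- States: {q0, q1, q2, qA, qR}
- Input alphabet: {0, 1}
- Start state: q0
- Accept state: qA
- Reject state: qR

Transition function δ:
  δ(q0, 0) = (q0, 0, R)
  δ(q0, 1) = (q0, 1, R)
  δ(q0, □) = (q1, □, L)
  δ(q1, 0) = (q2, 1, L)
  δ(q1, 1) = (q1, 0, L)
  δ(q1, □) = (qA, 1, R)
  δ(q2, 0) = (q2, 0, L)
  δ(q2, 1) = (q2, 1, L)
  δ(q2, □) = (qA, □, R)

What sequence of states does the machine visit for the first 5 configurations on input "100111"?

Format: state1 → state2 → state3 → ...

Execution trace:
Initial: [q0]100111
Step 1: δ(q0, 1) = (q0, 1, R) → 1[q0]00111
Step 2: δ(q0, 0) = (q0, 0, R) → 10[q0]0111
Step 3: δ(q0, 0) = (q0, 0, R) → 100[q0]111
Step 4: δ(q0, 1) = (q0, 1, R) → 1001[q0]11

State sequence: q0 → q0 → q0 → q0 → q0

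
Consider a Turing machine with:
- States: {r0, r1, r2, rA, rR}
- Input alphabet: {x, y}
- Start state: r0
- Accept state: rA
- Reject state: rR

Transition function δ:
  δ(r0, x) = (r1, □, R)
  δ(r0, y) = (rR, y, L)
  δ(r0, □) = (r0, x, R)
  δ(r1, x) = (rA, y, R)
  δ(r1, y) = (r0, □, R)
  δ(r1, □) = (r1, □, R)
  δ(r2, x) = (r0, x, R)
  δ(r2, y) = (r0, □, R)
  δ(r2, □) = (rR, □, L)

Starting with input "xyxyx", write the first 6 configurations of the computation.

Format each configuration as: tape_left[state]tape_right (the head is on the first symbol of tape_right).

Transitions applied:
Step 1: δ(r0, x) = (r1, □, R)
Step 2: δ(r1, y) = (r0, □, R)
Step 3: δ(r0, x) = (r1, □, R)
Step 4: δ(r1, y) = (r0, □, R)
Step 5: δ(r0, x) = (r1, □, R)

The first 6 configurations are:
[r0]xyxyx ⊢ □[r1]yxyx ⊢ □□[r0]xyx ⊢ □□□[r1]yx ⊢ □□□□[r0]x ⊢ □□□□□[r1]□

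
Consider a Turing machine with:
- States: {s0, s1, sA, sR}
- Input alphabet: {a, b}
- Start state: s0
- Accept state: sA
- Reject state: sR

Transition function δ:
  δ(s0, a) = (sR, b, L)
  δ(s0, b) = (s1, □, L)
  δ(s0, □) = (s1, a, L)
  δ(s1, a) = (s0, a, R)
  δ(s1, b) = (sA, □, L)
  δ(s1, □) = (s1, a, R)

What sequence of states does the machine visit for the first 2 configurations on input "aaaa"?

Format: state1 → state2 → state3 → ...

Execution trace:
Initial: [s0]aaaa
Step 1: δ(s0, a) = (sR, b, L) → [sR]□baaa

The machine reaches the reject state sR and halts.

State sequence: s0 → sR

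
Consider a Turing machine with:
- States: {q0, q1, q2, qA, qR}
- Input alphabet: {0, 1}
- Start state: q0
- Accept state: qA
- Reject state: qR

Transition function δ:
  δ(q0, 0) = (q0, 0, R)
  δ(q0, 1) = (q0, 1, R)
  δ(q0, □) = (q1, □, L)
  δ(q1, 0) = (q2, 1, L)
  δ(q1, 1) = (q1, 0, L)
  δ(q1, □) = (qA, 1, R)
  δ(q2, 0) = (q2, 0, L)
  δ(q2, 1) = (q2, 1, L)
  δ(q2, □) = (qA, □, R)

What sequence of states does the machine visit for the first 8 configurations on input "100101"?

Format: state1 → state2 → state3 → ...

Execution trace:
Initial: [q0]100101
Step 1: δ(q0, 1) = (q0, 1, R) → 1[q0]00101
Step 2: δ(q0, 0) = (q0, 0, R) → 10[q0]0101
Step 3: δ(q0, 0) = (q0, 0, R) → 100[q0]101
Step 4: δ(q0, 1) = (q0, 1, R) → 1001[q0]01
Step 5: δ(q0, 0) = (q0, 0, R) → 10010[q0]1
Step 6: δ(q0, 1) = (q0, 1, R) → 100101[q0]□
Step 7: δ(q0, □) = (q1, □, L) → 10010[q1]1□

State sequence: q0 → q0 → q0 → q0 → q0 → q0 → q0 → q1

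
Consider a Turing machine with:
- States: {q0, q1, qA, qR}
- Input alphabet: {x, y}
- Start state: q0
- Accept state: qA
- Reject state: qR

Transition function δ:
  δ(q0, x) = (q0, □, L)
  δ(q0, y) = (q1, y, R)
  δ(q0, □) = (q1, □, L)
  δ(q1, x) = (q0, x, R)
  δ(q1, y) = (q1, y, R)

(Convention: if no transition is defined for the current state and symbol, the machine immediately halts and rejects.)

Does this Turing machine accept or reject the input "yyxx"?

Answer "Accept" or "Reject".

Execution trace:
Initial: [q0]yyxx
Step 1: δ(q0, y) = (q1, y, R) → y[q1]yxx
Step 2: δ(q1, y) = (q1, y, R) → yy[q1]xx
Step 3: δ(q1, x) = (q0, x, R) → yyx[q0]x
Step 4: δ(q0, x) = (q0, □, L) → yy[q0]x□
Step 5: δ(q0, x) = (q0, □, L) → y[q0]y□□
Step 6: δ(q0, y) = (q1, y, R) → yy[q1]□□

No transition is defined for δ(q1, □). By convention the machine halts and rejects.

Answer: Reject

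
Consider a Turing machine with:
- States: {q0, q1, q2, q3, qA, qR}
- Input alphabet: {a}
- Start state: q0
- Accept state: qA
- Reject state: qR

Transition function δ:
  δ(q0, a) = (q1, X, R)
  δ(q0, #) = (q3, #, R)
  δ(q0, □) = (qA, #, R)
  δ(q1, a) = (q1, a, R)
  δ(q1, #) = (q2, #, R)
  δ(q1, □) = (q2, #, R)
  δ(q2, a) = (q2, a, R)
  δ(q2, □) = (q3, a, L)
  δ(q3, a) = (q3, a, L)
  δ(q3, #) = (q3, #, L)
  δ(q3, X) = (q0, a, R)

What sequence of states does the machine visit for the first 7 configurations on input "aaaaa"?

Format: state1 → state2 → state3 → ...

Execution trace:
Initial: [q0]aaaaa
Step 1: δ(q0, a) = (q1, X, R) → X[q1]aaaa
Step 2: δ(q1, a) = (q1, a, R) → Xa[q1]aaa
Step 3: δ(q1, a) = (q1, a, R) → Xaa[q1]aa
Step 4: δ(q1, a) = (q1, a, R) → Xaaa[q1]a
Step 5: δ(q1, a) = (q1, a, R) → Xaaaa[q1]□
Step 6: δ(q1, □) = (q2, #, R) → Xaaaa#[q2]□

State sequence: q0 → q1 → q1 → q1 → q1 → q1 → q2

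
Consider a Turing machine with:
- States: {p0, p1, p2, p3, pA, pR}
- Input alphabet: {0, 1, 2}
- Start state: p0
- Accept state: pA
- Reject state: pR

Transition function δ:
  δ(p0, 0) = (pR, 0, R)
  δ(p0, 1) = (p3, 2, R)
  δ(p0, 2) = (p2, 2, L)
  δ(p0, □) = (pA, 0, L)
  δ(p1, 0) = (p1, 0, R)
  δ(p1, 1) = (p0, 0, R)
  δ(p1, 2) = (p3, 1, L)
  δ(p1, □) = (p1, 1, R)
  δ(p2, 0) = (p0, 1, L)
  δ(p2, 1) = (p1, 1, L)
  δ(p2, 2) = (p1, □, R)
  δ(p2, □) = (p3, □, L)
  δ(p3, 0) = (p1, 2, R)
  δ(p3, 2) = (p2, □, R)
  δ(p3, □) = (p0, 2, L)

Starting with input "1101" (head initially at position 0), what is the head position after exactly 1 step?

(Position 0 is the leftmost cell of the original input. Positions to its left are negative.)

Execution trace (head position shown):
Step 0: [p0]1101  (head at position 0)
Step 1: move right → 2[p3]101  (head at position 1)

After 1 step, the head is at position 1.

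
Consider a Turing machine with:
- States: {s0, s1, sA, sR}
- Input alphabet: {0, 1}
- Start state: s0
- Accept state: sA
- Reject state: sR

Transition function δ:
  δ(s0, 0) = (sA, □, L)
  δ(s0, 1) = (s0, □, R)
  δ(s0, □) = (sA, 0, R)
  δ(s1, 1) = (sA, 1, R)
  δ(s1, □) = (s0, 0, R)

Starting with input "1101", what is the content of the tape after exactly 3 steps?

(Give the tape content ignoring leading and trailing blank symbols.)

Execution trace:
Initial: [s0]1101
Step 1: δ(s0, 1) = (s0, □, R) → □[s0]101
Step 2: δ(s0, 1) = (s0, □, R) → □□[s0]01
Step 3: δ(s0, 0) = (sA, □, L) → □[sA]□□1

The machine reaches the accept state sA and halts.

After 3 steps, the tape (ignoring leading/trailing blanks) is: 1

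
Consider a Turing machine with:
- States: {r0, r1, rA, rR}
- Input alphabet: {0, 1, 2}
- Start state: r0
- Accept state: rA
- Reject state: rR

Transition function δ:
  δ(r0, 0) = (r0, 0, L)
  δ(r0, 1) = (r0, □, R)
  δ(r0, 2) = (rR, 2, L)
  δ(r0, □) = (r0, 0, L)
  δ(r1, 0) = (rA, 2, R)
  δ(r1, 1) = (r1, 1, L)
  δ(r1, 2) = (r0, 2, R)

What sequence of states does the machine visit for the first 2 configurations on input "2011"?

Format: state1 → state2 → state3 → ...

Execution trace:
Initial: [r0]2011
Step 1: δ(r0, 2) = (rR, 2, L) → [rR]□2011

The machine reaches the reject state rR and halts.

State sequence: r0 → rR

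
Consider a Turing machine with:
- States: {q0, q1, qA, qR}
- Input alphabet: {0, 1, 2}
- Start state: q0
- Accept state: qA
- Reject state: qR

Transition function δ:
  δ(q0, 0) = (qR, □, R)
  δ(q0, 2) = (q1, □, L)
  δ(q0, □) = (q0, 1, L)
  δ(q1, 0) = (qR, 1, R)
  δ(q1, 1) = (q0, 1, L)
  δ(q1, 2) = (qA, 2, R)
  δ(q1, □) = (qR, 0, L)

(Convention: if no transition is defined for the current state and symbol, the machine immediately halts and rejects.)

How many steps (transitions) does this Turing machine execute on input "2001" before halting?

Execution trace:
Initial: [q0]2001
Step 1: δ(q0, 2) = (q1, □, L) → [q1]□□001
Step 2: δ(q1, □) = (qR, 0, L) → [qR]□0□001

The machine reaches the reject state qR and halts.

The machine executed 2 steps before halting.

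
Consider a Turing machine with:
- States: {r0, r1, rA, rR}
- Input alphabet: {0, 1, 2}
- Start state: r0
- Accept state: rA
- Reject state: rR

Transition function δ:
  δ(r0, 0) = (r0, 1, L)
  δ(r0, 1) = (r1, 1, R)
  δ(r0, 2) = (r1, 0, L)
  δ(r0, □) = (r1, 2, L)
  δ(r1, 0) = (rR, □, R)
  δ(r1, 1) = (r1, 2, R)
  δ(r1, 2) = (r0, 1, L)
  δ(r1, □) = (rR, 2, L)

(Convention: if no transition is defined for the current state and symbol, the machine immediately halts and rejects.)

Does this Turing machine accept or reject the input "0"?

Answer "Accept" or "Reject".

Execution trace:
Initial: [r0]0
Step 1: δ(r0, 0) = (r0, 1, L) → [r0]□1
Step 2: δ(r0, □) = (r1, 2, L) → [r1]□21
Step 3: δ(r1, □) = (rR, 2, L) → [rR]□221

The machine reaches the reject state rR and halts.

Answer: Reject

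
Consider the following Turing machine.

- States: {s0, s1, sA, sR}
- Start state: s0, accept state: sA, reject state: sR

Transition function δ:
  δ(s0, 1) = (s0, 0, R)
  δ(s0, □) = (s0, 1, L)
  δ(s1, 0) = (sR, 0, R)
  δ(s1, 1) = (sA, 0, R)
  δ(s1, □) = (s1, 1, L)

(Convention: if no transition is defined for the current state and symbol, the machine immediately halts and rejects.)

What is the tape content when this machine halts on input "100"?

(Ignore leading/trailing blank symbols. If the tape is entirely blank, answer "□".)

Execution trace:
Initial: [s0]100
Step 1: δ(s0, 1) = (s0, 0, R) → 0[s0]00

No transition is defined for δ(s0, 0). By convention the machine halts and rejects.

Final tape (ignoring leading/trailing blanks): 000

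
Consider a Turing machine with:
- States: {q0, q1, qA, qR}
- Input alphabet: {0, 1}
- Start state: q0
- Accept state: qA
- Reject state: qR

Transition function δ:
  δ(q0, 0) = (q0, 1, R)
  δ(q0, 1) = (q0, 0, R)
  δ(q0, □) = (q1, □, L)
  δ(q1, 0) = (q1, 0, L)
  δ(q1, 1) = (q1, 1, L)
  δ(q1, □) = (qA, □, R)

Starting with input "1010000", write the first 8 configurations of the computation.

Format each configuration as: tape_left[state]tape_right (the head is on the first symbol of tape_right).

Transitions applied:
Step 1: δ(q0, 1) = (q0, 0, R)
Step 2: δ(q0, 0) = (q0, 1, R)
Step 3: δ(q0, 1) = (q0, 0, R)
Step 4: δ(q0, 0) = (q0, 1, R)
Step 5: δ(q0, 0) = (q0, 1, R)
Step 6: δ(q0, 0) = (q0, 1, R)
Step 7: δ(q0, 0) = (q0, 1, R)

The first 8 configurations are:
[q0]1010000 ⊢ 0[q0]010000 ⊢ 01[q0]10000 ⊢ 010[q0]0000 ⊢ 0101[q0]000 ⊢ 01011[q0]00 ⊢ 010111[q0]0 ⊢ 0101111[q0]□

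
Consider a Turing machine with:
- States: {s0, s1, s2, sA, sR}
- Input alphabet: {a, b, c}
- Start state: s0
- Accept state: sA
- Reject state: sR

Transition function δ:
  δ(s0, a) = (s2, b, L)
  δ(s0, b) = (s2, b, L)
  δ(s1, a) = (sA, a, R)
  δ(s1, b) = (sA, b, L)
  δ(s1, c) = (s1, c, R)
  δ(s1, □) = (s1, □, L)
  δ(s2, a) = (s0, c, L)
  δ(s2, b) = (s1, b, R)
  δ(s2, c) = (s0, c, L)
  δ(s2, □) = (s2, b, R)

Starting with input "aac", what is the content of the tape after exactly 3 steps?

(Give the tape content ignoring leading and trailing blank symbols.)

Execution trace:
Initial: [s0]aac
Step 1: δ(s0, a) = (s2, b, L) → [s2]□bac
Step 2: δ(s2, □) = (s2, b, R) → b[s2]bac
Step 3: δ(s2, b) = (s1, b, R) → bb[s1]ac

After 3 steps, the tape (ignoring leading/trailing blanks) is: bbac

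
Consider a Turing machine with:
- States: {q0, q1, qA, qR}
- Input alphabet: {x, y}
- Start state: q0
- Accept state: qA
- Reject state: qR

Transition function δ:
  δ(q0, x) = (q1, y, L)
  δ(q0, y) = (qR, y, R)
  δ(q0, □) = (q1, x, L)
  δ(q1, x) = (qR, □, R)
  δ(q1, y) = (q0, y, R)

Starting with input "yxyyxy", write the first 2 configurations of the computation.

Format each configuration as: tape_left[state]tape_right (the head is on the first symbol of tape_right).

Transitions applied:
Step 1: δ(q0, y) = (qR, y, R)

The first 2 configurations are:
[q0]yxyyxy ⊢ y[qR]xyyxy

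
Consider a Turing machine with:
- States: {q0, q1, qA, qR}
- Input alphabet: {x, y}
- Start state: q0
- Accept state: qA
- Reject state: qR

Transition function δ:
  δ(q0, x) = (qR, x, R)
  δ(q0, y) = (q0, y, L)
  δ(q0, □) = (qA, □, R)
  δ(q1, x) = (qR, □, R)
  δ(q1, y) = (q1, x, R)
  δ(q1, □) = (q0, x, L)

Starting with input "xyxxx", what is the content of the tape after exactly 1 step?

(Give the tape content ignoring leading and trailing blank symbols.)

Execution trace:
Initial: [q0]xyxxx
Step 1: δ(q0, x) = (qR, x, R) → x[qR]yxxx

The machine reaches the reject state qR and halts.

After 1 step, the tape (ignoring leading/trailing blanks) is: xyxxx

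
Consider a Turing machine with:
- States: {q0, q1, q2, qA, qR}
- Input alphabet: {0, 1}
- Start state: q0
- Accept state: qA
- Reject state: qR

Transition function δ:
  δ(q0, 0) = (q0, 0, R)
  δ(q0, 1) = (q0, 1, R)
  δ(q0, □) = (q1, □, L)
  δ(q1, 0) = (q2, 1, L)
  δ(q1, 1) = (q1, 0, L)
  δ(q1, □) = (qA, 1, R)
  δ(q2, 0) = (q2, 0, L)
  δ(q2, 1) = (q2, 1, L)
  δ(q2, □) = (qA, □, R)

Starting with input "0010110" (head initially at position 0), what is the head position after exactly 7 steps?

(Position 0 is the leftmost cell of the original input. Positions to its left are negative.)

Execution trace (head position shown):
Step 0: [q0]0010110  (head at position 0)
Step 1: move right → 0[q0]010110  (head at position 1)
Step 2: move right → 00[q0]10110  (head at position 2)
Step 3: move right → 001[q0]0110  (head at position 3)
Step 4: move right → 0010[q0]110  (head at position 4)
Step 5: move right → 00101[q0]10  (head at position 5)
Step 6: move right → 001011[q0]0  (head at position 6)
Step 7: move right → 0010110[q0]□  (head at position 7)

After 7 steps, the head is at position 7.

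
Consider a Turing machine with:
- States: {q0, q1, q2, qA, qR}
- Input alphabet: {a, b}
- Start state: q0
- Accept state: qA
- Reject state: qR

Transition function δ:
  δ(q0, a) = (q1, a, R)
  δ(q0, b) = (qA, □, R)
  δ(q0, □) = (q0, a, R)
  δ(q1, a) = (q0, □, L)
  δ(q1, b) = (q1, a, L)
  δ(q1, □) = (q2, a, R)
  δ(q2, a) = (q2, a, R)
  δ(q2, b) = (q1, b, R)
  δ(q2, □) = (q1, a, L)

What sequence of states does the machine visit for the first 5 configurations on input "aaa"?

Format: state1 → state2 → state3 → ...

Execution trace:
Initial: [q0]aaa
Step 1: δ(q0, a) = (q1, a, R) → a[q1]aa
Step 2: δ(q1, a) = (q0, □, L) → [q0]a□a
Step 3: δ(q0, a) = (q1, a, R) → a[q1]□a
Step 4: δ(q1, □) = (q2, a, R) → aa[q2]a

State sequence: q0 → q1 → q0 → q1 → q2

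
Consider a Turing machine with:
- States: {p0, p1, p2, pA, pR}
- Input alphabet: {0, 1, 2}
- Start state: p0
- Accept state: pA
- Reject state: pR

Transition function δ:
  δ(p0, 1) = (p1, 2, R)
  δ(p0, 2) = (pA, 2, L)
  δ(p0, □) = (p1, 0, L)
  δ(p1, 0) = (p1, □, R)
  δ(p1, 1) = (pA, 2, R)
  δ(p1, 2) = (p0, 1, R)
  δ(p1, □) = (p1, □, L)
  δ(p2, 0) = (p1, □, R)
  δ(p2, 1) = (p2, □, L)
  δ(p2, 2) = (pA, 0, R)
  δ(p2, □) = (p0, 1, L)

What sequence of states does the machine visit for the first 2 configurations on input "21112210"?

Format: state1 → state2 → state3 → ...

Execution trace:
Initial: [p0]21112210
Step 1: δ(p0, 2) = (pA, 2, L) → [pA]□21112210

The machine reaches the accept state pA and halts.

State sequence: p0 → pA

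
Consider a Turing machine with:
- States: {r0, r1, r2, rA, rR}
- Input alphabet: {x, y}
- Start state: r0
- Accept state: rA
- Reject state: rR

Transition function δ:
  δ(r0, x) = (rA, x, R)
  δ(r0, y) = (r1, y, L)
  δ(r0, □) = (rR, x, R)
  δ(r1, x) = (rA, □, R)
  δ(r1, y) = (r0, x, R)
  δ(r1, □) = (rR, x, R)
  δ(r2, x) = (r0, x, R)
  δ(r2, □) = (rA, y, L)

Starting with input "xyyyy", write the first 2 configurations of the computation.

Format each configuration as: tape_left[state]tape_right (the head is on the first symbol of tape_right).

Transitions applied:
Step 1: δ(r0, x) = (rA, x, R)

The first 2 configurations are:
[r0]xyyyy ⊢ x[rA]yyyy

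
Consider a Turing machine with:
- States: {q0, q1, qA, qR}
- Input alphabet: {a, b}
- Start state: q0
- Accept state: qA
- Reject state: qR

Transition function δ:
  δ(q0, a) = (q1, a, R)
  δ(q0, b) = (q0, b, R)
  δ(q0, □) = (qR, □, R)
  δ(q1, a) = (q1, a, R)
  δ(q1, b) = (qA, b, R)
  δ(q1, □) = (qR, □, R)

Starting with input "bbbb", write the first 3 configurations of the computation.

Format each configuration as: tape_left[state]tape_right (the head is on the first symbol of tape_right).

Transitions applied:
Step 1: δ(q0, b) = (q0, b, R)
Step 2: δ(q0, b) = (q0, b, R)

The first 3 configurations are:
[q0]bbbb ⊢ b[q0]bbb ⊢ bb[q0]bb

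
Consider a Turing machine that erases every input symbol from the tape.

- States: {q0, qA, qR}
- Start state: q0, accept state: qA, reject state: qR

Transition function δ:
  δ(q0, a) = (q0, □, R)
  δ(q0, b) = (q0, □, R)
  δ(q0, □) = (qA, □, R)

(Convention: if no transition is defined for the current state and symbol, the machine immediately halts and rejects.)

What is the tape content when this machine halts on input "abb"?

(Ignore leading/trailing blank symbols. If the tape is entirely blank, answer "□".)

Execution trace:
Initial: [q0]abb
Step 1: δ(q0, a) = (q0, □, R) → □[q0]bb
Step 2: δ(q0, b) = (q0, □, R) → □□[q0]b
Step 3: δ(q0, b) = (q0, □, R) → □□□[q0]□
Step 4: δ(q0, □) = (qA, □, R) → □□□□[qA]□

The machine reaches the accept state qA and halts.

Final tape (ignoring leading/trailing blanks): □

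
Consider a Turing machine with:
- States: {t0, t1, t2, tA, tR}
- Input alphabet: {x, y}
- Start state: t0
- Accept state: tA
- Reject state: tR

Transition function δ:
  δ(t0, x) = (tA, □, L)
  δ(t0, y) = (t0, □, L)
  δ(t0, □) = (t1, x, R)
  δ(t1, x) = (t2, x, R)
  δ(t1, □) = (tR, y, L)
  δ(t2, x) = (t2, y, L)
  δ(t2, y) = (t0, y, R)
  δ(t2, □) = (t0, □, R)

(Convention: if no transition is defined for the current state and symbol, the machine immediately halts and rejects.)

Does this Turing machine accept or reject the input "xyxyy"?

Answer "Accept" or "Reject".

Execution trace:
Initial: [t0]xyxyy
Step 1: δ(t0, x) = (tA, □, L) → [tA]□□yxyy

The machine reaches the accept state tA and halts.

Answer: Accept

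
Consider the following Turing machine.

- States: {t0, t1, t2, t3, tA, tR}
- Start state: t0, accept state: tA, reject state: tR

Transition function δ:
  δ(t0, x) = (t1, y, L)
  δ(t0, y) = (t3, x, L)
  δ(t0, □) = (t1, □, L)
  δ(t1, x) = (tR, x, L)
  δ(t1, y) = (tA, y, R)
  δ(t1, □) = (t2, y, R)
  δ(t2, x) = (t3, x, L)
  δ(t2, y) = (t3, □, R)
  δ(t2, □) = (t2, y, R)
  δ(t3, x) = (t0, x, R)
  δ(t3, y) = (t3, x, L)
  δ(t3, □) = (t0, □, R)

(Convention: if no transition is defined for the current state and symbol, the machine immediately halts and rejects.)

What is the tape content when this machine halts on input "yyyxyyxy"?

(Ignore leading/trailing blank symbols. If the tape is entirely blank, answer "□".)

Execution trace:
Initial: [t0]yyyxyyxy
Step 1: δ(t0, y) = (t3, x, L) → [t3]□xyyxyyxy
Step 2: δ(t3, □) = (t0, □, R) → □[t0]xyyxyyxy
Step 3: δ(t0, x) = (t1, y, L) → [t1]□yyyxyyxy
Step 4: δ(t1, □) = (t2, y, R) → y[t2]yyyxyyxy
Step 5: δ(t2, y) = (t3, □, R) → y□[t3]yyxyyxy
Step 6: δ(t3, y) = (t3, x, L) → y[t3]□xyxyyxy
Step 7: δ(t3, □) = (t0, □, R) → y□[t0]xyxyyxy
Step 8: δ(t0, x) = (t1, y, L) → y[t1]□yyxyyxy
Step 9: δ(t1, □) = (t2, y, R) → yy[t2]yyxyyxy
Step 10: δ(t2, y) = (t3, □, R) → yy□[t3]yxyyxy
Step 11: δ(t3, y) = (t3, x, L) → yy[t3]□xxyyxy
Step 12: δ(t3, □) = (t0, □, R) → yy□[t0]xxyyxy
Step 13: δ(t0, x) = (t1, y, L) → yy[t1]□yxyyxy
Step 14: δ(t1, □) = (t2, y, R) → yyy[t2]yxyyxy
Step 15: δ(t2, y) = (t3, □, R) → yyy□[t3]xyyxy
Step 16: δ(t3, x) = (t0, x, R) → yyy□x[t0]yyxy
Step 17: δ(t0, y) = (t3, x, L) → yyy□[t3]xxyxy
Step 18: δ(t3, x) = (t0, x, R) → yyy□x[t0]xyxy
Step 19: δ(t0, x) = (t1, y, L) → yyy□[t1]xyyxy
Step 20: δ(t1, x) = (tR, x, L) → yyy[tR]□xyyxy

The machine reaches the reject state tR and halts.

Final tape (ignoring leading/trailing blanks): yyy□xyyxy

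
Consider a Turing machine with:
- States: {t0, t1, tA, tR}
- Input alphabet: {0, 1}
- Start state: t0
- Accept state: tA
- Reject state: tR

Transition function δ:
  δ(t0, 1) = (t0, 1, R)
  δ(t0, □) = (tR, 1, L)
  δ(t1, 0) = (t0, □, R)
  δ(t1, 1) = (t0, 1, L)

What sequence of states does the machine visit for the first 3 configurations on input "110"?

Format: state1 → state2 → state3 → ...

Execution trace:
Initial: [t0]110
Step 1: δ(t0, 1) = (t0, 1, R) → 1[t0]10
Step 2: δ(t0, 1) = (t0, 1, R) → 11[t0]0

No transition is defined for δ(t0, 0). By convention the machine halts and rejects.

State sequence: t0 → t0 → t0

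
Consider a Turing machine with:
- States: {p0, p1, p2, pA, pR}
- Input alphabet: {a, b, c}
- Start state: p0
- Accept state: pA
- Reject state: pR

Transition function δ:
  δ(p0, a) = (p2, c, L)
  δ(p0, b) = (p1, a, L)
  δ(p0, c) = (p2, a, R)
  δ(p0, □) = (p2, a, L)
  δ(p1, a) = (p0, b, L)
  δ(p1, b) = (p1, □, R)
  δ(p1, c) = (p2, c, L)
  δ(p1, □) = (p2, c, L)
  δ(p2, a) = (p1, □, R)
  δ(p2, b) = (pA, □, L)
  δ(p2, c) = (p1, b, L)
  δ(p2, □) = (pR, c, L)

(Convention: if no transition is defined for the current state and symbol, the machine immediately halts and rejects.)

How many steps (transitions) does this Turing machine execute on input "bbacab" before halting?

Execution trace:
Initial: [p0]bbacab
Step 1: δ(p0, b) = (p1, a, L) → [p1]□abacab
Step 2: δ(p1, □) = (p2, c, L) → [p2]□cabacab
Step 3: δ(p2, □) = (pR, c, L) → [pR]□ccabacab

The machine reaches the reject state pR and halts.

The machine executed 3 steps before halting.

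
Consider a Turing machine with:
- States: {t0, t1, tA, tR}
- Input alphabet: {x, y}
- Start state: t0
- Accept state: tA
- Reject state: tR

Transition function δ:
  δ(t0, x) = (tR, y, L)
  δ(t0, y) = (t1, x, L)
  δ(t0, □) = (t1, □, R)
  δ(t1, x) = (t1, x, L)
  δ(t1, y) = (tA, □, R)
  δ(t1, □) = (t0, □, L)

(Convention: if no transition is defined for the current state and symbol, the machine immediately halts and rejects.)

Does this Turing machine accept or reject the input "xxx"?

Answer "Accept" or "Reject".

Execution trace:
Initial: [t0]xxx
Step 1: δ(t0, x) = (tR, y, L) → [tR]□yxx

The machine reaches the reject state tR and halts.

Answer: Reject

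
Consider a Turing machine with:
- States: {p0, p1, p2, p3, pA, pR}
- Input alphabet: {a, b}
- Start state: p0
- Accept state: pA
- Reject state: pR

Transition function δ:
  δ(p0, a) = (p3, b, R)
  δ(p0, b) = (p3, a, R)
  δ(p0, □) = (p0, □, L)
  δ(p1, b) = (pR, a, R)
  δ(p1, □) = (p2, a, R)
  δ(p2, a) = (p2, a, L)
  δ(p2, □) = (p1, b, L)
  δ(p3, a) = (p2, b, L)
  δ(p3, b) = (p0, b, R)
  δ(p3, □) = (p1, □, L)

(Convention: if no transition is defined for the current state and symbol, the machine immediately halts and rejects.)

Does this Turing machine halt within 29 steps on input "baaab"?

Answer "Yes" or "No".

Execution trace:
Initial: [p0]baaab
Step 1: δ(p0, b) = (p3, a, R) → a[p3]aaab
Step 2: δ(p3, a) = (p2, b, L) → [p2]abaab
Step 3: δ(p2, a) = (p2, a, L) → [p2]□abaab
Step 4: δ(p2, □) = (p1, b, L) → [p1]□babaab
Step 5: δ(p1, □) = (p2, a, R) → a[p2]babaab

No transition is defined for δ(p2, b). By convention the machine halts and rejects.
The machine halted after 5 steps (within the 29-step bound).

Answer: Yes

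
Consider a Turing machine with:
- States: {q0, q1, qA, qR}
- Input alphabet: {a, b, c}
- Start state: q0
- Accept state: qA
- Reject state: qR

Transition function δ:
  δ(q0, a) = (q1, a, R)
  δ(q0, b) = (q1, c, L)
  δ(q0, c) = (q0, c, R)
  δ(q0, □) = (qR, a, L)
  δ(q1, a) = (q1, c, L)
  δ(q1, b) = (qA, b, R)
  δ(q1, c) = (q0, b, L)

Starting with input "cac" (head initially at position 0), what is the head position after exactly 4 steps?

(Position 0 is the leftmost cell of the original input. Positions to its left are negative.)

Execution trace (head position shown):
Step 0: [q0]cac  (head at position 0)
Step 1: move right → c[q0]ac  (head at position 1)
Step 2: move right → ca[q1]c  (head at position 2)
Step 3: move left → c[q0]ab  (head at position 1)
Step 4: move right → ca[q1]b  (head at position 2)

After 4 steps, the head is at position 2.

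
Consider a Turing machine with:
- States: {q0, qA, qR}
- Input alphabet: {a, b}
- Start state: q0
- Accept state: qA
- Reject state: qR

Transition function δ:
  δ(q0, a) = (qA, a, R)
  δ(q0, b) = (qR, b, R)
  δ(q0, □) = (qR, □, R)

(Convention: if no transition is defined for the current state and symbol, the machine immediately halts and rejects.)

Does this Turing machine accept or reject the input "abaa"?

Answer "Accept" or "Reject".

Execution trace:
Initial: [q0]abaa
Step 1: δ(q0, a) = (qA, a, R) → a[qA]baa

The machine reaches the accept state qA and halts.

Answer: Accept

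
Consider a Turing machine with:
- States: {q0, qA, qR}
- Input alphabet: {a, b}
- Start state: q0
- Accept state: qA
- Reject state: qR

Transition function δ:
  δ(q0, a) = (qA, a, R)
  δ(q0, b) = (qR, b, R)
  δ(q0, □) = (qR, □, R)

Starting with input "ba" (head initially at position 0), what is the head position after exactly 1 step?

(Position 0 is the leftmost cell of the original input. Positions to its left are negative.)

Execution trace (head position shown):
Step 0: [q0]ba  (head at position 0)
Step 1: move right → b[qR]a  (head at position 1)

After 1 step, the head is at position 1.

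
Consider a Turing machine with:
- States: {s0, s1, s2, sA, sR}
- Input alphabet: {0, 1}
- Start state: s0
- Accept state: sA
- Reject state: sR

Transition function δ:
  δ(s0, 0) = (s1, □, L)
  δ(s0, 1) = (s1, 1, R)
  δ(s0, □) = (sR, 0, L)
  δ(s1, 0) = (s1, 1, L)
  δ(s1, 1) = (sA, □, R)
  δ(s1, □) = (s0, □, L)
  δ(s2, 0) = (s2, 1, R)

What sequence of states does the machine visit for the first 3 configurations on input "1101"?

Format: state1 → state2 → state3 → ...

Execution trace:
Initial: [s0]1101
Step 1: δ(s0, 1) = (s1, 1, R) → 1[s1]101
Step 2: δ(s1, 1) = (sA, □, R) → 1□[sA]01

The machine reaches the accept state sA and halts.

State sequence: s0 → s1 → sA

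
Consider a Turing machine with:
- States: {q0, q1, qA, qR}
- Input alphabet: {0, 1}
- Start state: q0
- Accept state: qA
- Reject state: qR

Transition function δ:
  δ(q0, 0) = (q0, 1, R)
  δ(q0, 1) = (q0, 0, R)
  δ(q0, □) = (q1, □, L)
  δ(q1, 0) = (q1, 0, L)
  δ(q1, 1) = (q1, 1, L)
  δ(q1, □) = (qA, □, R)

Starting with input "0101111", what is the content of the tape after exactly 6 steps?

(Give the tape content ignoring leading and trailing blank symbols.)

Execution trace:
Initial: [q0]0101111
Step 1: δ(q0, 0) = (q0, 1, R) → 1[q0]101111
Step 2: δ(q0, 1) = (q0, 0, R) → 10[q0]01111
Step 3: δ(q0, 0) = (q0, 1, R) → 101[q0]1111
Step 4: δ(q0, 1) = (q0, 0, R) → 1010[q0]111
Step 5: δ(q0, 1) = (q0, 0, R) → 10100[q0]11
Step 6: δ(q0, 1) = (q0, 0, R) → 101000[q0]1

After 6 steps, the tape (ignoring leading/trailing blanks) is: 1010001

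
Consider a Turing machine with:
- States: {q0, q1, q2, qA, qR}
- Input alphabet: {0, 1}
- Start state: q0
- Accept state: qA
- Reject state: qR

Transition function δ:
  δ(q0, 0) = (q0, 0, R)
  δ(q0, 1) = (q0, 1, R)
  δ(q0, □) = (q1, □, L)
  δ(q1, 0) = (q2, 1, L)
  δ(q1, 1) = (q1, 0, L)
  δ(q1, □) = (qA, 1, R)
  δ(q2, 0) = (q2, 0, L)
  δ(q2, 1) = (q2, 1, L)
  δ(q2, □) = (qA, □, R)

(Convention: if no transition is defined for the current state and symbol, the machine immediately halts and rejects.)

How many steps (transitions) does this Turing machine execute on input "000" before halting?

Execution trace:
Initial: [q0]000
Step 1: δ(q0, 0) = (q0, 0, R) → 0[q0]00
Step 2: δ(q0, 0) = (q0, 0, R) → 00[q0]0
Step 3: δ(q0, 0) = (q0, 0, R) → 000[q0]□
Step 4: δ(q0, □) = (q1, □, L) → 00[q1]0□
Step 5: δ(q1, 0) = (q2, 1, L) → 0[q2]01□
Step 6: δ(q2, 0) = (q2, 0, L) → [q2]001□
Step 7: δ(q2, 0) = (q2, 0, L) → [q2]□001□
Step 8: δ(q2, □) = (qA, □, R) → □[qA]001□

The machine reaches the accept state qA and halts.

The machine executed 8 steps before halting.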